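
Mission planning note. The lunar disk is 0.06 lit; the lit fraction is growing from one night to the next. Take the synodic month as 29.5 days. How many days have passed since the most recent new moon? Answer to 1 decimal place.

2.3 days

Invert f = (1 − cos θ)/2 to get cos θ = 1 − 2(0.06) = 0.880, hence θ₀ = arccos 0.880 = 28.4°.
The Moon is waxing (0°–180°), so θ = 28.4° directly.
Age = 29.5 × 28.4°/360° ≈ 2.32 days.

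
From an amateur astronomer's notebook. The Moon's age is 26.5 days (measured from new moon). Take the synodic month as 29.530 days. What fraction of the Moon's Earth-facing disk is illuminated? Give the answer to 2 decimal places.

Elongation θ = 360° × 26.5/29.530 ≈ 323.1°.
With cos θ = 0.799, the lit fraction is (1 − 0.799)/2 ≈ 0.100.

0.10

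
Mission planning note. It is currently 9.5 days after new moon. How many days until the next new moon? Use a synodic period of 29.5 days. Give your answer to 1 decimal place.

The next new moon completes the synodic month: 29.5 − 9.5 = 20.000 days.

20.0 days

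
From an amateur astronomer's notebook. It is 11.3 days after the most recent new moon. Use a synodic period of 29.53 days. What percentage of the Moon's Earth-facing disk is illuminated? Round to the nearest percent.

The Moon has covered 11.3/29.53 of its cycle, so θ ≈ 360° × 11.3/29.53 = 137.8°.
cos 137.8° = (-0.740), so f = (1 − (-0.740))/2 = 0.870, so 87%.

87%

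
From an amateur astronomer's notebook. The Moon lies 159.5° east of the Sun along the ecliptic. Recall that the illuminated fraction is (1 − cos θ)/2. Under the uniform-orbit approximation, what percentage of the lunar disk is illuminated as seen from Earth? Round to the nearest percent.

97%

Half-versine of 159.5°: (1 − (-0.937))/2 = 0.968, i.e. 97%.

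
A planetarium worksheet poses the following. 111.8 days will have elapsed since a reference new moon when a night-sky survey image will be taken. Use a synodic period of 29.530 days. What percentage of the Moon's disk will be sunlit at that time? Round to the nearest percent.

39%

111.8 d spans 3 complete synodic months (3 × 29.530 = 88.59 d) plus 23.21 d.
Elongation θ = 360° × 23.21/29.530 ≈ 283.0°.
With cos θ = 0.224, the lit fraction is (1 − 0.224)/2 ≈ 0.388, so 39%.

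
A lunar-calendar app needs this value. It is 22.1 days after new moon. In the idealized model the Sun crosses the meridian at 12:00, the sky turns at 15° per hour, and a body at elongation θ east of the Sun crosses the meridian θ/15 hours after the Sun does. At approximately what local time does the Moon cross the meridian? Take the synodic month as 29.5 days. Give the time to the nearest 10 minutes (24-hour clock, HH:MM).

06:00

Elongation θ = 360° × 22.1/29.5 ≈ 269.7°.
The Moon trails the Sun by θ/15 = 269.7/15 ≈ 17.98 hours.
12:00 + 17.980 h ≈ 05:59 → 06:00 to the nearest ten minutes.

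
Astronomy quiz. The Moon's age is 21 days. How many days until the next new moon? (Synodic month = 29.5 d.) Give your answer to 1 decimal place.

The next new moon completes the synodic month: 29.5 − 21 = 8.500 days.

8.5 days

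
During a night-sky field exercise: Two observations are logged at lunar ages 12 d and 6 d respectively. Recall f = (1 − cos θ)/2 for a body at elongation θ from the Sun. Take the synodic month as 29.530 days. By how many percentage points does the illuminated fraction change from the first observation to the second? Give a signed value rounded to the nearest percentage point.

-56 pp

θ₁ = 360° × 12/29.530 = 146.3°, f₁ = (1 − cos θ₁)/2 = 0.916.
θ₂ = 360° × 6/29.530 = 73.1°, f₂ = (1 − cos θ₂)/2 = 0.355.
Change = f₂ − f₁ = -0.561 → -56 percentage points.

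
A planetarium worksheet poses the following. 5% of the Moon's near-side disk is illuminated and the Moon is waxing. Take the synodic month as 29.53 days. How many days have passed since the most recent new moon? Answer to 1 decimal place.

Invert f = (1 − cos θ)/2 to get cos θ = 1 − 2(0.05) = 0.900, hence θ₀ = arccos 0.900 = 25.8°.
The Moon is waxing (0°–180°), so θ = 25.8° directly.
That fraction of the synodic month is 25.8/360 × 29.53 d ≈ 2.12 d.

2.1 days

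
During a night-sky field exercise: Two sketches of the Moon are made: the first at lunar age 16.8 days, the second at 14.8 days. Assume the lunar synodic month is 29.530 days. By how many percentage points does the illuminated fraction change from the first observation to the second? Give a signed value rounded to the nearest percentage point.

θ₁ = 360° × 16.8/29.530 = 204.8°, f₁ = (1 − cos θ₁)/2 = 0.954.
θ₂ = 360° × 14.8/29.530 = 180.4°, f₂ = (1 − cos θ₂)/2 = 1.000.
Change = f₂ − f₁ = +0.046 → +5 percentage points.

+5 pp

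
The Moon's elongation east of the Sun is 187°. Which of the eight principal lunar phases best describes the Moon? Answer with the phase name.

187° lies in the full moon sector of the 8-phase cycle.

full moon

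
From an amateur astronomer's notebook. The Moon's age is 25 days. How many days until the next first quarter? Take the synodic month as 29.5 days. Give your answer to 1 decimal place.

11.9 days

First quarter occurs at elongation 90°, i.e. at age 29.5 × 90/360 = 7.375 d.
Already past this cycle's first quarter; the next is at 7.375 + 29.5 = 36.875 d, so 36.875 − 25 = 11.875 days.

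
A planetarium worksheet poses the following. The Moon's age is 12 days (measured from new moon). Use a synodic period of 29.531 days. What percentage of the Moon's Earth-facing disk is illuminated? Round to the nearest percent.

92%

The Moon has covered 12/29.531 of its cycle, so θ ≈ 360° × 12/29.531 = 146.3°.
With cos θ = (-0.832), the lit fraction is (1 − (-0.832))/2 ≈ 0.916, so 92%.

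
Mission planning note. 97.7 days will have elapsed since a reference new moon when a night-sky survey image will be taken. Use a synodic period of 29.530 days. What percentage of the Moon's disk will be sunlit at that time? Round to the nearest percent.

Reduce mod P: 97.7 − 3×29.530 = 9.11 d into the current lunation.
Phase angle: θ = 360°·(9.11 d)/(29.530 d) = 111.1°.
With cos θ = (-0.359), the lit fraction is (1 − (-0.359))/2 ≈ 0.680, so 68%.

68%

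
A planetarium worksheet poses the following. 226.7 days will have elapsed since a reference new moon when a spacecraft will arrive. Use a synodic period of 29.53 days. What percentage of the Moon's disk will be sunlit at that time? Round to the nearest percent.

72%

Reduce mod P: 226.7 − 7×29.53 = 19.99 d into the current lunation.
Elongation θ = 360° × 19.99/29.53 ≈ 243.7°.
cos 243.7° = (-0.443), so f = (1 − (-0.443))/2 = 0.722, so 72%.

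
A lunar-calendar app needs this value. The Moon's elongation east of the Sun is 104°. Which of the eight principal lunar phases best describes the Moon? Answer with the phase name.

The first quarter sector spans roughly 68°–112°; 104° falls inside it.

first quarter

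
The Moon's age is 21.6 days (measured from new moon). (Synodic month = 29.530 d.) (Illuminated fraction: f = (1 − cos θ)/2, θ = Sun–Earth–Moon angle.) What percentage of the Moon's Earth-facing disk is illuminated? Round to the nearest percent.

The Moon has covered 21.6/29.530 of its cycle, so θ ≈ 360° × 21.6/29.530 = 263.3°.
With cos θ = (-0.116), the lit fraction is (1 − (-0.116))/2 ≈ 0.558, so 56%.

56%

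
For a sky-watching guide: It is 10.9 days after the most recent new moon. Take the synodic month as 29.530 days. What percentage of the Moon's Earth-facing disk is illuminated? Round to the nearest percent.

The Moon has covered 10.9/29.530 of its cycle, so θ ≈ 360° × 10.9/29.530 = 132.9°.
Illuminated fraction = (1 − cos 132.9°)/2 = (1 − (-0.680))/2 ≈ 0.840, so 84%.

84%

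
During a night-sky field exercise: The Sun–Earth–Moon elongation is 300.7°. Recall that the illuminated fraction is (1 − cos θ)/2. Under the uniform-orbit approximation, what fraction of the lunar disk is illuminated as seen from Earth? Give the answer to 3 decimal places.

0.245

f = (1 − cos 300.7°)/2 = (1 − 0.511)/2 ≈ 0.245.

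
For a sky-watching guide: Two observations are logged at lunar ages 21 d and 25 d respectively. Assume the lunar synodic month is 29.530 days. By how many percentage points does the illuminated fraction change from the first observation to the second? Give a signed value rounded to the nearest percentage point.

θ₁ = 360° × 21/29.530 = 256.0°, f₁ = (1 − cos θ₁)/2 = 0.621.
θ₂ = 360° × 25/29.530 = 304.8°, f₂ = (1 − cos θ₂)/2 = 0.215.
Change = f₂ − f₁ = -0.406 → -41 percentage points.

-41 percentage points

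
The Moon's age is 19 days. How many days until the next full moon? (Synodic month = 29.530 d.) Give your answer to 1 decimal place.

25.3 days

Full moon occurs at elongation 180°, i.e. at age 29.530 × 180/360 = 14.765 d.
Already past this cycle's full moon; the next is at 14.765 + 29.530 = 44.295 d, so 44.295 − 19 = 25.295 days.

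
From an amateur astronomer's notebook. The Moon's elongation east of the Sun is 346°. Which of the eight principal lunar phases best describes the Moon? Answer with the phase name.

new moon

346° lies in the new moon sector of the 8-phase cycle.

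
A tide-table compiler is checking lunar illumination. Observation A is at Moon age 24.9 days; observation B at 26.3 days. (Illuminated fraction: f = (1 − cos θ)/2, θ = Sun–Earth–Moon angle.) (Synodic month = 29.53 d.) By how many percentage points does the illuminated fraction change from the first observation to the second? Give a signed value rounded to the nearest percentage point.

First observation: θ = 360°·24.9/29.53 = 303.6°, so f = 0.224.
Second observation: θ = 320.6°, f = 0.114.
Δf = 0.114 − 0.224 = -0.110, i.e. -11 pp.

-11 percentage points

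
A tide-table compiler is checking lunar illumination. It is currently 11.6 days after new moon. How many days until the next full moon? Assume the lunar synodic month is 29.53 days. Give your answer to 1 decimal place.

3.2 days

Full moon occurs at elongation 180°, i.e. at age 29.53 × 180/360 = 14.765 d.
So 3.165 days remain (14.765 − 11.6).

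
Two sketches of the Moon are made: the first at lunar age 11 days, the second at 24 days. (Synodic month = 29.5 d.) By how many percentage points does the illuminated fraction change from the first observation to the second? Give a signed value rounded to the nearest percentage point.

θ₁ = 360° × 11/29.5 = 134.2°, f₁ = (1 − cos θ₁)/2 = 0.849.
θ₂ = 360° × 24/29.5 = 292.9°, f₂ = (1 − cos θ₂)/2 = 0.306.
Change = f₂ − f₁ = -0.543 → -54 percentage points.

-54 pp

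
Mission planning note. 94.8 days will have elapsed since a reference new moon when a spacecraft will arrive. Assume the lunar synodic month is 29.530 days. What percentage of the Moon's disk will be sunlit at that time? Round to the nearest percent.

38%

Reduce mod P: 94.8 − 3×29.530 = 6.21 d into the current lunation.
Phase angle: θ = 360°·(6.21 d)/(29.530 d) = 75.7°.
Illuminated fraction = (1 − cos 75.7°)/2 = (1 − 0.247)/2 ≈ 0.377, so 38%.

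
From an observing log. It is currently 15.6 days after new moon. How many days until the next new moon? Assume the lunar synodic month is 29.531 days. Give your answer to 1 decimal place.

13.9 days

The next new moon completes the synodic month: 29.531 − 15.6 = 13.931 days.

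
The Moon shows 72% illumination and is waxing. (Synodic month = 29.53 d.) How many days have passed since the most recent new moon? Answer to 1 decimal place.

cos θ = 1 − 2f = -0.440, giving a principal value of 116.1°.
The Moon is waxing (0°–180°), so θ = 116.1° directly.
At 360°/29.53 d per day, 116.1° corresponds to 9.52 days.

9.5 days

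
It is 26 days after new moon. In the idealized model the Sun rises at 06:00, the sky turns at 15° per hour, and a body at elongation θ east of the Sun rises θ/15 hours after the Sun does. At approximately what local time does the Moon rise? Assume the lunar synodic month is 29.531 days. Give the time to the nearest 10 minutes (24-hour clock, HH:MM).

Phase angle: θ = 360°·(26 d)/(29.531 d) = 317.0°.
At 15° of sky rotation per hour, 317.0° corresponds to a 21.13 h lag.
06:00 + 21.130 h ≈ 03:08 → 03:10 to the nearest ten minutes.

03:10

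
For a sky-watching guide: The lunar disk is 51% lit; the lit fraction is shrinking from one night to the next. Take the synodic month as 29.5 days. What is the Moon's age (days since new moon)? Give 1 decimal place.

22.0 days

cos θ = 1 − 2f = -0.020, giving a principal value of 91.1°.
A waning Moon lies in 180°–360°, so θ = 360° − 91.1° = 268.9°.
That fraction of the synodic month is 268.9/360 × 29.5 d ≈ 22.03 d.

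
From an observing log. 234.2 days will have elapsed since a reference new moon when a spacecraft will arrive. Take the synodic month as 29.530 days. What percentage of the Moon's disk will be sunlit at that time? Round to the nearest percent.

5%

234.2/29.530 = 7.931 lunations, so 7 complete cycles and 27.49 d into the next.
Phase angle: θ = 360°·(27.49 d)/(29.530 d) = 335.1°.
cos 335.1° = 0.907, so f = (1 − 0.907)/2 = 0.046, so 5%.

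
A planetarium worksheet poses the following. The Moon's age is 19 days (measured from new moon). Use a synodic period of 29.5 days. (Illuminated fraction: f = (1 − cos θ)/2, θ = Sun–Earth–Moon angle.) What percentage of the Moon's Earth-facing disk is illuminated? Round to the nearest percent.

81%

Elongation θ = 360° × 19/29.5 ≈ 231.9°.
With cos θ = (-0.618), the lit fraction is (1 − (-0.618))/2 ≈ 0.809, so 81%.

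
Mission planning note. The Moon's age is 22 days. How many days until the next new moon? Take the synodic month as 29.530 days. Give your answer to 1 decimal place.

One full lunation from the last new moon is 29.530 d; remaining = 29.530 − 22 = 7.530 d.

7.5 days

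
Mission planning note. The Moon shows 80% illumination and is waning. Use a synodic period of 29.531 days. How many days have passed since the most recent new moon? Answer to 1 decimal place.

From f = (1 − cos θ)/2: cos θ = 1 − 2×0.80 = -0.600; arccos → 126.9°.
Since the Moon is past full (waning), take the reflex angle: θ = 360° − 126.9° = 233.1°.
That fraction of the synodic month is 233.1/360 × 29.531 d ≈ 19.12 d.

19.1 days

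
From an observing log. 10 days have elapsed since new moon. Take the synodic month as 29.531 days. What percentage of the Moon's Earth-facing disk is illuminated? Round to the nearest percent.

76%

Phase angle: θ = 360°·(10 d)/(29.531 d) = 121.9°.
With cos θ = (-0.529), the lit fraction is (1 − (-0.529))/2 ≈ 0.764, so 76%.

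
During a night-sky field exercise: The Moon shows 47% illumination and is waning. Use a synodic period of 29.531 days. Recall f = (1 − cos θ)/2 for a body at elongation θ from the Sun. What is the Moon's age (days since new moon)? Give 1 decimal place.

cos θ = 1 − 2f = 0.060, giving a principal value of 86.6°.
Waning ⇒ past full, so θ = 360° − 86.6° = 273.4°.
Age = 29.531 × 273.4°/360° ≈ 22.43 days.

22.4 days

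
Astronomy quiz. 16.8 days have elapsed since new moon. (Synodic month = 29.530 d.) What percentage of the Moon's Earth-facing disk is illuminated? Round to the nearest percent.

95%

Phase angle: θ = 360°·(16.8 d)/(29.530 d) = 204.8°.
With cos θ = (-0.908), the lit fraction is (1 − (-0.908))/2 ≈ 0.954, so 95%.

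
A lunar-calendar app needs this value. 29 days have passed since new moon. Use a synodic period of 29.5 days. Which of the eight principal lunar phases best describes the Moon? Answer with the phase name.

θ ≈ 360° × 29/29.5 = 354°, which falls in the new moon sector.

new moon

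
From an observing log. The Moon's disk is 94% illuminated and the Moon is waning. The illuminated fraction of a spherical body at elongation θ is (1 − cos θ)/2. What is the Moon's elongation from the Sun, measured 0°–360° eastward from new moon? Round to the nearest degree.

cos θ = 1 − 2f = -0.880, giving a principal value of 151.6°.
Since the Moon is past full (waning), take the reflex angle: θ = 360° − 151.6° = 208.4°.

208°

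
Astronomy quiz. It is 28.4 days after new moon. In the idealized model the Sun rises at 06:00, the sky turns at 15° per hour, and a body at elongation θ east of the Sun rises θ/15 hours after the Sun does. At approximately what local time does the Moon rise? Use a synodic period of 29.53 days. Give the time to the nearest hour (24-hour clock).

05:00

The Moon has covered 28.4/29.53 of its cycle, so θ ≈ 360° × 28.4/29.53 = 346.2°.
At 15° of sky rotation per hour, 346.2° corresponds to a 23.08 h lag.
06:00 + 23.08 h ≈ 05:05 → 05:00 to the nearest hour.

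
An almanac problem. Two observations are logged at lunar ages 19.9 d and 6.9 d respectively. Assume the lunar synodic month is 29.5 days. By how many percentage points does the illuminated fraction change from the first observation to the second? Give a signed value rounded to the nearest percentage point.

θ₁ = 360° × 19.9/29.5 = 242.8°, f₁ = (1 − cos θ₁)/2 = 0.728.
θ₂ = 360° × 6.9/29.5 = 84.2°, f₂ = (1 − cos θ₂)/2 = 0.450.
Change = f₂ − f₁ = -0.279 → -28 percentage points.

-28 percentage points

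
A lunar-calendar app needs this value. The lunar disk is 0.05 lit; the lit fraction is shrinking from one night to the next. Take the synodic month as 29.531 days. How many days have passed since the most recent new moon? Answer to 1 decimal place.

From f = (1 − cos θ)/2: cos θ = 1 − 2×0.05 = 0.900; arccos → 25.8°.
Waning ⇒ past full, so θ = 360° − 25.8° = 334.2°.
Age = 29.531 × 334.2°/360° ≈ 27.41 days.

27.4 days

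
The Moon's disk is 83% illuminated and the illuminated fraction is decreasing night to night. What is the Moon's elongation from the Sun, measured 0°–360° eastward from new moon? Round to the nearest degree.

From f = (1 − cos θ)/2: cos θ = 1 − 2×0.83 = -0.660; arccos → 131.3°.
Since the Moon is past full (waning), take the reflex angle: θ = 360° − 131.3° = 228.7°.

229°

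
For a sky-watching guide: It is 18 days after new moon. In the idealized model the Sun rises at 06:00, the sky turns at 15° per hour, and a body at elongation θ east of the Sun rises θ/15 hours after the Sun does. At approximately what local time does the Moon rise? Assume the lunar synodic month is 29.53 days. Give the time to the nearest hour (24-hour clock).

The Moon has covered 18/29.53 of its cycle, so θ ≈ 360° × 18/29.53 = 219.4°.
The Moon trails the Sun by θ/15 = 219.4/15 ≈ 14.63 hours.
06:00 + 14.63 h ≈ 20:38 → 21:00 to the nearest hour.

21:00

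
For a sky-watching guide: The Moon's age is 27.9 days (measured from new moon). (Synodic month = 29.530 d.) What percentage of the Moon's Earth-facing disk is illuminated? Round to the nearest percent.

Elongation θ = 360° × 27.9/29.530 ≈ 340.1°.
cos 340.1° = 0.940, so f = (1 − 0.940)/2 = 0.030, so 3%.

3%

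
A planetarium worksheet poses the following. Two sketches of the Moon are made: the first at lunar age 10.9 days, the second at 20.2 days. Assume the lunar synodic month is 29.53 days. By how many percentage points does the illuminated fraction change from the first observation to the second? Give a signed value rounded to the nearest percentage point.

θ₁ = 360° × 10.9/29.53 = 132.9°, f₁ = (1 − cos θ₁)/2 = 0.840.
θ₂ = 360° × 20.2/29.53 = 246.3°, f₂ = (1 − cos θ₂)/2 = 0.701.
Change = f₂ − f₁ = -0.139 → -14 percentage points.

-14 pp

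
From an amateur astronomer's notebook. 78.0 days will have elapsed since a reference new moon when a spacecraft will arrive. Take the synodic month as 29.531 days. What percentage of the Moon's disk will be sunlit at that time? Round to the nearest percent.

78.0/29.531 = 2.641 lunations, so 2 complete cycles and 18.94 d into the next.
Phase angle: θ = 360°·(18.94 d)/(29.531 d) = 230.9°.
Illuminated fraction = (1 − cos 230.9°)/2 = (1 − (-0.631))/2 ≈ 0.816, so 82%.

82%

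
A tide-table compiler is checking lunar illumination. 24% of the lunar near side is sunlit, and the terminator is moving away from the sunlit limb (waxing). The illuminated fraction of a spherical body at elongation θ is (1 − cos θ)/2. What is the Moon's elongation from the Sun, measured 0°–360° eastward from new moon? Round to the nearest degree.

Invert f = (1 − cos θ)/2 to get cos θ = 1 − 2(0.24) = 0.520, hence θ₀ = arccos 0.520 = 58.7°.
The Moon is waxing (0°–180°), so θ = 58.7° directly.

59°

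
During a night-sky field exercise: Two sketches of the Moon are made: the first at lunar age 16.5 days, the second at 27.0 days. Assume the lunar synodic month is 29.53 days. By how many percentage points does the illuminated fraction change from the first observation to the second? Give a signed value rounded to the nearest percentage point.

θ₁ = 360° × 16.5/29.53 = 201.2°, f₁ = (1 − cos θ₁)/2 = 0.966.
θ₂ = 360° × 27.0/29.53 = 329.2°, f₂ = (1 − cos θ₂)/2 = 0.071.
Change = f₂ − f₁ = -0.896 → -90 percentage points.

-90 pp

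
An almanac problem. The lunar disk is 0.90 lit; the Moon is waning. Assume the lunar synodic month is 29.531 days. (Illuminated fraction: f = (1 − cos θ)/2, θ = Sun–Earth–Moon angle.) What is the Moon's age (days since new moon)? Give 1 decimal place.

cos θ = 1 − 2f = -0.800, giving a principal value of 143.1°.
Waning ⇒ past full, so θ = 360° − 143.1° = 216.9°.
That fraction of the synodic month is 216.9/360 × 29.531 d ≈ 17.79 d.

17.8 days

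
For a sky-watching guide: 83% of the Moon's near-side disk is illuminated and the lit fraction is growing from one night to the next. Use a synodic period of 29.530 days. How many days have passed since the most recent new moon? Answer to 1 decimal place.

10.8 days

Invert f = (1 − cos θ)/2 to get cos θ = 1 − 2(0.83) = -0.660, hence θ₀ = arccos -0.660 = 131.3°.
The Moon is waxing (0°–180°), so θ = 131.3° directly.
At 360°/29.530 d per day, 131.3° corresponds to 10.77 days.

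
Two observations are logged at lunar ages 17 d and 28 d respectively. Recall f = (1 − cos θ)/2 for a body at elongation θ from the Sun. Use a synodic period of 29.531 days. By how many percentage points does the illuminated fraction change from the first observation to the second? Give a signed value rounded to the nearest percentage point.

-92 percentage points

First observation: θ = 360°·17/29.531 = 207.2°, so f = 0.945.
Second observation: θ = 341.3°, f = 0.026.
Δf = 0.026 − 0.945 = -0.918, i.e. -92 pp.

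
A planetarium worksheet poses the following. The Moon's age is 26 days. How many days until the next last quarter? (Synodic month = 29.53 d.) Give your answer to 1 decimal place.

Last quarter is 0.75 of the way through the cycle: age 0.75 × 29.53 = 22.148 d.
This lunation's last quarter (22.148 d) has passed, so add one period: 51.678 − 26 = 25.678 days.

25.7 days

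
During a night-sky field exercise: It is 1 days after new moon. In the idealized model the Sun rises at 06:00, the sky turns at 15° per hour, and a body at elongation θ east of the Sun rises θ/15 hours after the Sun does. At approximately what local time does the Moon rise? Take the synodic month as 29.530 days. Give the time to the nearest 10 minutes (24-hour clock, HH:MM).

The Moon has covered 1/29.530 of its cycle, so θ ≈ 360° × 1/29.530 = 12.2°.
Delay after the Sun = 12.2° / (15°/h) ≈ 0.81 h.
06:00 + 0.813 h ≈ 06:49 → 06:50 to the nearest ten minutes.

06:50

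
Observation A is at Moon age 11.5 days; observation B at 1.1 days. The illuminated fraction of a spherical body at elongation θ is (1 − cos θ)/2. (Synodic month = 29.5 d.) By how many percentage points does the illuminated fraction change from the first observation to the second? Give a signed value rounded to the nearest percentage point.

θ₁ = 360° × 11.5/29.5 = 140.3°, f₁ = (1 − cos θ₁)/2 = 0.885.
θ₂ = 360° × 1.1/29.5 = 13.4°, f₂ = (1 − cos θ₂)/2 = 0.014.
Change = f₂ − f₁ = -0.871 → -87 percentage points.

-87 pp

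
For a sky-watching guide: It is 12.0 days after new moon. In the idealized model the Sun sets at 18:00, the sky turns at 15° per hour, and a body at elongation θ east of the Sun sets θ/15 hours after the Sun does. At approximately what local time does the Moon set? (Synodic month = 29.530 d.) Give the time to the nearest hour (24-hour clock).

The Moon has covered 12.0/29.530 of its cycle, so θ ≈ 360° × 12.0/29.530 = 146.3°.
Delay after the Sun = 146.3° / (15°/h) ≈ 9.75 h.
18:00 + 9.75 h ≈ 03:45 → 04:00 to the nearest hour.

04:00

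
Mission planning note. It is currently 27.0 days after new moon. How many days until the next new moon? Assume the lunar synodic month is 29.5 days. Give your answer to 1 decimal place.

2.5 days

The next new moon completes the synodic month: 29.5 − 27.0 = 2.500 days.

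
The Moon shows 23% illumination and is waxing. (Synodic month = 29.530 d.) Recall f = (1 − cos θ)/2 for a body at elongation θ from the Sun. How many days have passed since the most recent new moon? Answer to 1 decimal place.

From f = (1 − cos θ)/2: cos θ = 1 − 2×0.23 = 0.540; arccos → 57.3°.
Before full moon the principal value applies: θ = 57.3°.
Age = 29.530 × 57.3°/360° ≈ 4.70 days.

4.7 days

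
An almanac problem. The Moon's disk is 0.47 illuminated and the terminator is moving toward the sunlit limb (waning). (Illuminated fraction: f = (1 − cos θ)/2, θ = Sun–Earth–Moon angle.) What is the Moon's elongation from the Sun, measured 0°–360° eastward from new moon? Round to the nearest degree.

Invert f = (1 − cos θ)/2 to get cos θ = 1 − 2(0.47) = 0.060, hence θ₀ = arccos 0.060 = 86.6°.
A waning Moon lies in 180°–360°, so θ = 360° − 86.6° = 273.4°.

273°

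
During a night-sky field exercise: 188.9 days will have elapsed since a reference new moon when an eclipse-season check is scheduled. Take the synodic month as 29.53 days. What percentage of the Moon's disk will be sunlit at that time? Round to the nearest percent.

188.9/29.53 = 6.397 lunations, so 6 complete cycles and 11.72 d into the next.
Phase angle: θ = 360°·(11.72 d)/(29.53 d) = 142.9°.
With cos θ = (-0.797), the lit fraction is (1 − (-0.797))/2 ≈ 0.899, so 90%.

90%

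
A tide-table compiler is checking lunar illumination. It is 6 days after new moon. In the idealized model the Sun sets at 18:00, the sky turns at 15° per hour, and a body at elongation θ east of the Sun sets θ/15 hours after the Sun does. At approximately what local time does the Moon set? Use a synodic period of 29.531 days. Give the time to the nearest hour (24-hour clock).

The Moon has covered 6/29.531 of its cycle, so θ ≈ 360° × 6/29.531 = 73.1°.
At 15° of sky rotation per hour, 73.1° corresponds to a 4.88 h lag.
18:00 + 4.88 h ≈ 22:53 → 23:00 to the nearest hour.

23:00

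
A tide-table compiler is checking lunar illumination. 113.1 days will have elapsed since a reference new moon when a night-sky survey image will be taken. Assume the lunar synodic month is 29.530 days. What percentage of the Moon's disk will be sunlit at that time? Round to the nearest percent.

26%

113.1/29.530 = 3.830 lunations, so 3 complete cycles and 24.51 d into the next.
Elongation θ = 360° × 24.51/29.530 ≈ 298.8°.
Illuminated fraction = (1 − cos 298.8°)/2 = (1 − 0.482)/2 ≈ 0.259, so 26%.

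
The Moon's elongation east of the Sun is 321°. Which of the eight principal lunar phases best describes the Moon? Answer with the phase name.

The waning crescent sector spans roughly 292°–338°; 321° falls inside it.

waning crescent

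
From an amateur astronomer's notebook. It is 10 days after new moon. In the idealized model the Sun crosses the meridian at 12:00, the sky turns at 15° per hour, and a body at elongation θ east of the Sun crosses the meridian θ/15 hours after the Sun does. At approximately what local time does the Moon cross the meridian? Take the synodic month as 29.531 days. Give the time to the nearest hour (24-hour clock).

Elongation θ = 360° × 10/29.531 ≈ 121.9°.
Delay after the Sun = 121.9° / (15°/h) ≈ 8.13 h.
12:00 + 8.13 h ≈ 20:08 → 20:00 to the nearest hour.

20:00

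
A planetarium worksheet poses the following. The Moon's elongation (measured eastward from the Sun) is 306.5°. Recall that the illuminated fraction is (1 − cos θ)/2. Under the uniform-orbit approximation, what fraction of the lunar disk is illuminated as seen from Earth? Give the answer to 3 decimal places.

cos 306.5° = 0.595, so f = (1 − 0.595)/2 = 0.203.

0.203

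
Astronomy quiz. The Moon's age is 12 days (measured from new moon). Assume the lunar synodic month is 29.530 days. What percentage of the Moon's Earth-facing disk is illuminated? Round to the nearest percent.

92%

Phase angle: θ = 360°·(12 d)/(29.530 d) = 146.3°.
With cos θ = (-0.832), the lit fraction is (1 − (-0.832))/2 ≈ 0.916, so 92%.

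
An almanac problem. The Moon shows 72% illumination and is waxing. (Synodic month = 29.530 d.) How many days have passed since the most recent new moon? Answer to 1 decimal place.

9.5 days

cos θ = 1 − 2f = -0.440, giving a principal value of 116.1°.
Before full moon the principal value applies: θ = 116.1°.
Age = 29.530 × 116.1°/360° ≈ 9.52 days.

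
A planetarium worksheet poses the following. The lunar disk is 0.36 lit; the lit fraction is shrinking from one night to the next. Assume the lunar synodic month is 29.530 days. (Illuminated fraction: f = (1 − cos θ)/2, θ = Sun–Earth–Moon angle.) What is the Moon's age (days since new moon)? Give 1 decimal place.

From f = (1 − cos θ)/2: cos θ = 1 − 2×0.36 = 0.280; arccos → 73.7°.
A waning Moon lies in 180°–360°, so θ = 360° − 73.7° = 286.3°.
At 360°/29.530 d per day, 286.3° corresponds to 23.48 days.

23.5 days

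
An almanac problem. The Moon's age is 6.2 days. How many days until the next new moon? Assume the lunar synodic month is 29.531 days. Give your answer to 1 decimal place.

23.3 days

One full lunation from the last new moon is 29.531 d; remaining = 29.531 − 6.2 = 23.331 d.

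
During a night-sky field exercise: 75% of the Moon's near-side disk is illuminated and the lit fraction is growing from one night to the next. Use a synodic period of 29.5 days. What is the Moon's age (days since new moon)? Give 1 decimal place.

9.8 days

cos θ = 1 − 2f = -0.500, giving a principal value of 120.0°.
Waxing ⇒ before full, so θ = 120.0°.
Age = 29.5 × 120.0°/360° ≈ 9.83 days.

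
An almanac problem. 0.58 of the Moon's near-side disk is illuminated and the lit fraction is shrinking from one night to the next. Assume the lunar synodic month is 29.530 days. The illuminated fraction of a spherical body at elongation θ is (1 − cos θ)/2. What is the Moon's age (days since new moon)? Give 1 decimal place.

From f = (1 − cos θ)/2: cos θ = 1 − 2×0.58 = -0.160; arccos → 99.2°.
Since the Moon is past full (waning), take the reflex angle: θ = 360° − 99.2° = 260.8°.
Age = 29.530 × 260.8°/360° ≈ 21.39 days.

21.4 days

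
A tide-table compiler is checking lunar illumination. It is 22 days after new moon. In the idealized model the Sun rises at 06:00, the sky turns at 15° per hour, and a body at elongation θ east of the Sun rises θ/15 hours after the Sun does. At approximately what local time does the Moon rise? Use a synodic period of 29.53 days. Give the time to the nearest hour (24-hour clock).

Phase angle: θ = 360°·(22 d)/(29.53 d) = 268.2°.
Delay after the Sun = 268.2° / (15°/h) ≈ 17.88 h.
06:00 + 17.88 h ≈ 23:53 → 00:00 to the nearest hour.

00:00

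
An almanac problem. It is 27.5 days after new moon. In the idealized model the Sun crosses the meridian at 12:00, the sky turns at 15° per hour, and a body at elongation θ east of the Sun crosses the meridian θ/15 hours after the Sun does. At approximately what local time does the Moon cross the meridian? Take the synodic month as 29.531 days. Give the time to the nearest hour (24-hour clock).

10:00

Elongation θ = 360° × 27.5/29.531 ≈ 335.2°.
At 15° of sky rotation per hour, 335.2° corresponds to a 22.35 h lag.
12:00 + 22.35 h ≈ 10:21 → 10:00 to the nearest hour.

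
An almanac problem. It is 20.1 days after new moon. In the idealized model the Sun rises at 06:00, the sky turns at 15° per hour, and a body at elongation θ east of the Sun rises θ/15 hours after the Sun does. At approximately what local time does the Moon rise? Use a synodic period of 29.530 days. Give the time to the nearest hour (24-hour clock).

22:00

Phase angle: θ = 360°·(20.1 d)/(29.530 d) = 245.0°.
Delay after the Sun = 245.0° / (15°/h) ≈ 16.34 h.
06:00 + 16.34 h ≈ 22:20 → 22:00 to the nearest hour.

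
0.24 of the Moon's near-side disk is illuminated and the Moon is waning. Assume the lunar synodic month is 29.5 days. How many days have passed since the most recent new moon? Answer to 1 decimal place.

Invert f = (1 − cos θ)/2 to get cos θ = 1 − 2(0.24) = 0.520, hence θ₀ = arccos 0.520 = 58.7°.
Waning ⇒ past full, so θ = 360° − 58.7° = 301.3°.
At 360°/29.5 d per day, 301.3° corresponds to 24.69 days.

24.7 days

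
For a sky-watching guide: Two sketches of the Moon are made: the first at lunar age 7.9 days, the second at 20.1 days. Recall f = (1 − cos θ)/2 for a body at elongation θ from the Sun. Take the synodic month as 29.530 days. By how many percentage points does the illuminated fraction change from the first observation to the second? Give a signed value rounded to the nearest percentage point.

+16 percentage points

First observation: θ = 360°·7.9/29.530 = 96.3°, so f = 0.555.
Second observation: θ = 245.0°, f = 0.711.
Δf = 0.711 − 0.555 = +0.156, i.e. +16 pp.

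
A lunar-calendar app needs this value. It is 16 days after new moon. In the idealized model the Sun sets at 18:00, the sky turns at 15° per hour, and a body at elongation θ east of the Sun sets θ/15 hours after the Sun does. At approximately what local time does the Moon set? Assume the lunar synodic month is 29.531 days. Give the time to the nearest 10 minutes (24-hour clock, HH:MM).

Phase angle: θ = 360°·(16 d)/(29.531 d) = 195.0°.
The Moon trails the Sun by θ/15 = 195.0/15 ≈ 13.00 hours.
18:00 + 13.003 h ≈ 07:00 → 07:00 to the nearest ten minutes.

07:00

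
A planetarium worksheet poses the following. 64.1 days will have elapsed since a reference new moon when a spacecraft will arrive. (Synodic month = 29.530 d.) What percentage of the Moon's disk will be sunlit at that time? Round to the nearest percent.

Reduce mod P: 64.1 − 2×29.530 = 5.04 d into the current lunation.
Phase angle: θ = 360°·(5.04 d)/(29.530 d) = 61.4°.
cos 61.4° = 0.478, so f = (1 − 0.478)/2 = 0.261, so 26%.

26%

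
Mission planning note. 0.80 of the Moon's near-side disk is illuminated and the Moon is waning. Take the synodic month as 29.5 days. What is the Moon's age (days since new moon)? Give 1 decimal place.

Invert f = (1 − cos θ)/2 to get cos θ = 1 − 2(0.80) = -0.600, hence θ₀ = arccos -0.600 = 126.9°.
Since the Moon is past full (waning), take the reflex angle: θ = 360° − 126.9° = 233.1°.
At 360°/29.5 d per day, 233.1° corresponds to 19.10 days.

19.1 days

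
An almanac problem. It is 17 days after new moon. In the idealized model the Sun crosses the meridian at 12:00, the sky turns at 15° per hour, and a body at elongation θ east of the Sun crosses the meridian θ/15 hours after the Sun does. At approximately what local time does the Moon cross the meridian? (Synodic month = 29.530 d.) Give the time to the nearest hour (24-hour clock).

Phase angle: θ = 360°·(17 d)/(29.530 d) = 207.2°.
Delay after the Sun = 207.2° / (15°/h) ≈ 13.82 h.
12:00 + 13.82 h ≈ 01:49 → 02:00 to the nearest hour.

02:00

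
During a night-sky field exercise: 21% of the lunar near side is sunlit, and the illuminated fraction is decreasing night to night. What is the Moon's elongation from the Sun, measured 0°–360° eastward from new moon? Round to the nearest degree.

From f = (1 − cos θ)/2: cos θ = 1 − 2×0.21 = 0.580; arccos → 54.5°.
A waning Moon lies in 180°–360°, so θ = 360° − 54.5° = 305.5°.

305°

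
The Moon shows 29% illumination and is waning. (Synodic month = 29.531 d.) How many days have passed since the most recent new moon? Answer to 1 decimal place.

24.2 days

From f = (1 − cos θ)/2: cos θ = 1 − 2×0.29 = 0.420; arccos → 65.2°.
Since the Moon is past full (waning), take the reflex angle: θ = 360° − 65.2° = 294.8°.
Age = 29.531 × 294.8°/360° ≈ 24.19 days.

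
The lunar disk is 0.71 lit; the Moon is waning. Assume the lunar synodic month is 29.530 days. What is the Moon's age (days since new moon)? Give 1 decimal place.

20.1 days

From f = (1 − cos θ)/2: cos θ = 1 − 2×0.71 = -0.420; arccos → 114.8°.
A waning Moon lies in 180°–360°, so θ = 360° − 114.8° = 245.2°.
Age = 29.530 × 245.2°/360° ≈ 20.11 days.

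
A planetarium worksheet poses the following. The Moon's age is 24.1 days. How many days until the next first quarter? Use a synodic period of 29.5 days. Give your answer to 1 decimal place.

12.8 days

First quarter occurs at elongation 90°, i.e. at age 29.5 × 90/360 = 7.375 d.
Already past this cycle's first quarter; the next is at 7.375 + 29.5 = 36.875 d, so 36.875 − 24.1 = 12.775 days.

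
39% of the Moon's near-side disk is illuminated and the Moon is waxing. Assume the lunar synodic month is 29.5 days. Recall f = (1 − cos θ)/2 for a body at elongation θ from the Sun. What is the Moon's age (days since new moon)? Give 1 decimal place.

6.3 days

From f = (1 − cos θ)/2: cos θ = 1 − 2×0.39 = 0.220; arccos → 77.3°.
Before full moon the principal value applies: θ = 77.3°.
That fraction of the synodic month is 77.3/360 × 29.5 d ≈ 6.33 d.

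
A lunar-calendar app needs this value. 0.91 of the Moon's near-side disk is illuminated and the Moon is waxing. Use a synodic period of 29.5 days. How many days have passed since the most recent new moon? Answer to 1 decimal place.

11.9 days

From f = (1 − cos θ)/2: cos θ = 1 − 2×0.91 = -0.820; arccos → 145.1°.
Before full moon the principal value applies: θ = 145.1°.
Age = 29.5 × 145.1°/360° ≈ 11.89 days.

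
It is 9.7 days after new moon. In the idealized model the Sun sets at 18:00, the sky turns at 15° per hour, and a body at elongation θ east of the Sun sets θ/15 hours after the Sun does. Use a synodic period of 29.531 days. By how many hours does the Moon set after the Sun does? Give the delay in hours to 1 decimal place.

7.9 h

Elongation θ = 360° × 9.7/29.531 ≈ 118.2°.
The Moon trails the Sun by θ/15 = 118.2/15 ≈ 7.88 hours.
So the Moon sets 7.88 h after the Sun.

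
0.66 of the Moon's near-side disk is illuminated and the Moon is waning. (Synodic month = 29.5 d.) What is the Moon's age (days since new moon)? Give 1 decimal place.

20.6 days

cos θ = 1 − 2f = -0.320, giving a principal value of 108.7°.
Since the Moon is past full (waning), take the reflex angle: θ = 360° − 108.7° = 251.3°.
Age = 29.5 × 251.3°/360° ≈ 20.60 days.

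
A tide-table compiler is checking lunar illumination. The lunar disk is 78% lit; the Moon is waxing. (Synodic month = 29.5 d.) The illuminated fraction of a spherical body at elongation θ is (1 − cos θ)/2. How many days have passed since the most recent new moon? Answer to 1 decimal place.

10.2 days

Invert f = (1 − cos θ)/2 to get cos θ = 1 − 2(0.78) = -0.560, hence θ₀ = arccos -0.560 = 124.1°.
The Moon is waxing (0°–180°), so θ = 124.1° directly.
That fraction of the synodic month is 124.1/360 × 29.5 d ≈ 10.17 d.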